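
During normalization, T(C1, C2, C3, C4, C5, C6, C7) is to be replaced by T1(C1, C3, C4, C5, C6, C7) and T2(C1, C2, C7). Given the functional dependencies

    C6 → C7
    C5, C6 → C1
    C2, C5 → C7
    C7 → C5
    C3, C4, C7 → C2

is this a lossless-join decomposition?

No

Common attributes: T1 ∩ T2 = {C1, C7}.
Closure of {C1, C7}: C7 → C5 applies, adding C5. So (C1, C7)⁺ = {C1, C5, C7}.
The closure contains neither all of T1 = {C1, C3, C4, C5, C6, C7} nor all of T2 = {C1, C2, C7}, so the common attributes are not a superkey of either fragment. The join is lossy.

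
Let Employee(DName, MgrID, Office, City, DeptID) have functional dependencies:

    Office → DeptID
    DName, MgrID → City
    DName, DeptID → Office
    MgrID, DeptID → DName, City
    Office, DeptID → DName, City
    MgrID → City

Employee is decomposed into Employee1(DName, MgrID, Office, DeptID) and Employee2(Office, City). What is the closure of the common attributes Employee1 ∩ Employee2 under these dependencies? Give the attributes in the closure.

Employee1 ∩ Employee2 = {Office}.
Office → DeptID applies, adding DeptID
Office, DeptID → DName, City applies, adding DName, City
Closure: {DName, Office, City, DeptID}.

DName, Office, City, DeptID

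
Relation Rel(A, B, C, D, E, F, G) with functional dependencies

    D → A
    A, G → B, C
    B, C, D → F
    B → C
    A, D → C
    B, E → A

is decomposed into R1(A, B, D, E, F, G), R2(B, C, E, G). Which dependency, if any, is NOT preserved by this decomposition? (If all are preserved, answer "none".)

A, D → C

Check A, D → C: no single fragment contains all of {A, C, D}, and the restricted closure of {A, D} across the fragments never reaches {C}.
D → A is preserved.
A, G → B, C is preserved.
B, C, D → F is preserved.
B → C is preserved.
B, E → A is preserved.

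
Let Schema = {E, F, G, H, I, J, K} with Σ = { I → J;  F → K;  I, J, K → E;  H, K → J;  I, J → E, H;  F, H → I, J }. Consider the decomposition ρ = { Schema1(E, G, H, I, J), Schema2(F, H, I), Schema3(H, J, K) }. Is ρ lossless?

Chase test. Columns are E, F, G, H, I, J, K; row i has aⱼ where attribute j ∈ Schemai, else bᵢⱼ.
Initial tableau (one row per fragment):
  row 1: a1 b12 a3 a4 a5 a6 b17
  row 2: b21 a2 b23 a4 a5 b26 b27
  row 3: b31 b32 b33 a4 b35 a6 a7
Rows 1 and 2 agree on I; apply I→J and equate their J entries.
Rows 1 and 2 agree on I, J; apply I, J→E, H and equate their E, H entries.
No row becomes fully distinguished — the join is lossy.

No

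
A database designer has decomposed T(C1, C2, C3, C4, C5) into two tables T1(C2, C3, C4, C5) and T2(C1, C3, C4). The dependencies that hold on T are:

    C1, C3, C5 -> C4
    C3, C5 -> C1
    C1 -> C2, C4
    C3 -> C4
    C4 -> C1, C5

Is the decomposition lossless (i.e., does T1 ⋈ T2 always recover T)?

Yes

Common attributes: T1 ∩ T2 = {C3, C4}.
Closure of {C3, C4}: C4 → C1, C5 applies, adding C1, C5; C1 → C2, C4 applies, adding C2. So (C3, C4)⁺ = {C1, C2, C3, C4, C5}.
This closure contains every attribute of T1, so T1 ∩ T2 → T1. The join is lossless.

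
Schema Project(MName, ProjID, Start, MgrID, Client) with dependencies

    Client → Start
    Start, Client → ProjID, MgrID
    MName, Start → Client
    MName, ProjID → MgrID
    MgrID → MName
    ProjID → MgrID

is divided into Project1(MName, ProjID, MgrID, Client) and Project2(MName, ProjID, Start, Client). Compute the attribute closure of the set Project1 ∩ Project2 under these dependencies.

MName, ProjID, Start, MgrID, Client

Project1 ∩ Project2 = {MName, ProjID, Client}.
Client → Start applies, adding Start
Start, Client → ProjID, MgrID applies, adding MgrID
Closure: {MName, ProjID, Start, MgrID, Client}.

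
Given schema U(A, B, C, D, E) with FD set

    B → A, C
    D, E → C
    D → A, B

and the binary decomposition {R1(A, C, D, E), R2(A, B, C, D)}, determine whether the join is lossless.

Common attributes: R1 ∩ R2 = {A, C, D}.
Closure of {A, C, D}: D → A, B applies, adding B. So (A, C, D)⁺ = {A, B, C, D}.
This closure contains every attribute of R2, so R1 ∩ R2 → R2. The join is lossless.

Yes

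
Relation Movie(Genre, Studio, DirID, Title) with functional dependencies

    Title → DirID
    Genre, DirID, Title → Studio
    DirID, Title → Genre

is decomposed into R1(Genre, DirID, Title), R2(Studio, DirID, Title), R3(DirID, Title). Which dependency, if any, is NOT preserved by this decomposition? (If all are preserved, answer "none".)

Title → DirID lies within R1.
Genre, DirID, Title → Studio: restricted closure across fragments reaches Studio.
DirID, Title → Genre lies within R1.
Every dependency is enforceable on the fragments, so the decomposition is dependency-preserving.

none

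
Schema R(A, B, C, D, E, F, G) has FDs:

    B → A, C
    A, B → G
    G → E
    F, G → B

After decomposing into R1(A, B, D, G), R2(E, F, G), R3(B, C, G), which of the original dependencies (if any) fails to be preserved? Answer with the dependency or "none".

F, G → B

Check F, G → B: no single fragment contains all of {B, F, G}, and the restricted closure of {F, G} across the fragments never reaches {B}.
B → A, C is preserved.
A, B → G is preserved.
G → E is preserved.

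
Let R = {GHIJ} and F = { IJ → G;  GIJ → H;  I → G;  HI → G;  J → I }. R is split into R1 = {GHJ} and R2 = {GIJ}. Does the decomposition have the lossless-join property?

Yes

Common attributes: R1 ∩ R2 = {GJ}.
Closure of {GJ}: J → I applies, adding I; GIJ → H applies, adding H. So (GJ)⁺ = {GHIJ}.
This closure contains every attribute of R1, so R1 ∩ R2 → R1. The join is lossless.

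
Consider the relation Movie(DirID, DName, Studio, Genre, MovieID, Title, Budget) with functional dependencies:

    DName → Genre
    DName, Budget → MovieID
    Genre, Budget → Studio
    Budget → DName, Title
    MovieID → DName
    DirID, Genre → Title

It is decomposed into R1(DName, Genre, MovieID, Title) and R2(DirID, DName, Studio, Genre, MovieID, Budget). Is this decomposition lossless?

Common attributes: R1 ∩ R2 = {DName, Genre, MovieID}.
No dependency enlarges {DName, Genre, MovieID}, so (DName, Genre, MovieID)⁺ = {DName, Genre, MovieID}.
The closure contains neither all of R1 = {DName, Genre, MovieID, Title} nor all of R2 = {DirID, DName, Studio, Genre, MovieID, Budget}, so the common attributes are not a superkey of either fragment. The join is lossy.

No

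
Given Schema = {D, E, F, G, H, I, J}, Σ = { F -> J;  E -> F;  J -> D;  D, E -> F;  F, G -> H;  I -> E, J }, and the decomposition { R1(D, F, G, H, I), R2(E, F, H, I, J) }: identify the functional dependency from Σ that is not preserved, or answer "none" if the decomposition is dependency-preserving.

Check J → D: no single fragment contains all of {D, J}, and the restricted closure of {J} across the fragments never reaches {D}.
F → J is preserved.
E → F is preserved.
D, E → F is preserved.
F, G → H is preserved.
I → E, J is preserved.

J -> D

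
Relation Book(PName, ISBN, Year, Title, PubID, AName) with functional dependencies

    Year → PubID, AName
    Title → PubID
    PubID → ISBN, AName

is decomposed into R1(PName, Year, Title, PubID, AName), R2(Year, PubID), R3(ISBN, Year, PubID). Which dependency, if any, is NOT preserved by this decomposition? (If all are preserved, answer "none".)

Year → PubID, AName lies within R1.
Title → PubID lies within R1.
PubID → ISBN, AName: restricted closure across fragments reaches ISBN, AName.
Every dependency is enforceable on the fragments, so the decomposition is dependency-preserving.

none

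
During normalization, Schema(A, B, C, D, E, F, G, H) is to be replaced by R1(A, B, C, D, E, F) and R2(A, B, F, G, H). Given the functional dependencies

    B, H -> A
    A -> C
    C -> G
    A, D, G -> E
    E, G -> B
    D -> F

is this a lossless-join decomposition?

Common attributes: R1 ∩ R2 = {A, B, F}.
Closure of {A, B, F}: A → C applies, adding C; C → G applies, adding G. So (A, B, F)⁺ = {A, B, C, F, G}.
The closure contains neither all of R1 = {A, B, C, D, E, F} nor all of R2 = {A, B, F, G, H}, so the common attributes are not a superkey of either fragment. The join is lossy.

No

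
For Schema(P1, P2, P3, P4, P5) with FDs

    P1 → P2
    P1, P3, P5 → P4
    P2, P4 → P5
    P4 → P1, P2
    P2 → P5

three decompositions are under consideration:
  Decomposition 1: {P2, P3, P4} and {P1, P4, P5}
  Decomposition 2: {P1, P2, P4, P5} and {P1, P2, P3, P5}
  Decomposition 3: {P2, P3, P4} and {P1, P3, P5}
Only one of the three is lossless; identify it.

Decomposition 1

Decomposition 1: common = {P4}, closure = {P1, P2, P4, P5} → lossless.
Decomposition 2: common = {P1, P2, P5}, closure = {P1, P2, P5} → lossy.
Decomposition 3: common = {P3}, closure = {P3} → lossy.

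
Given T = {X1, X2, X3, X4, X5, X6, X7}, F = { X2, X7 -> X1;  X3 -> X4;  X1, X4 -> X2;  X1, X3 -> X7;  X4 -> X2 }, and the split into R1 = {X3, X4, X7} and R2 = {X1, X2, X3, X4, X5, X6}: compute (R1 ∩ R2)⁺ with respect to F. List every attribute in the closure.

X2, X3, X4

R1 ∩ R2 = {X3, X4}.
X4 → X2 applies, adding X2
Closure: {X2, X3, X4}.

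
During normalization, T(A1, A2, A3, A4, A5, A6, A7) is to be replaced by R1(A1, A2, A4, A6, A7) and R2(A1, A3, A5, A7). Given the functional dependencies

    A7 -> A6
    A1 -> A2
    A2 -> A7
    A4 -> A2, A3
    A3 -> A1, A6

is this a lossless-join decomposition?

No

Common attributes: R1 ∩ R2 = {A1, A7}.
Closure of {A1, A7}: A7 → A6 applies, adding A6; A1 → A2 applies, adding A2. So (A1, A7)⁺ = {A1, A2, A6, A7}.
The closure contains neither all of R1 = {A1, A2, A4, A6, A7} nor all of R2 = {A1, A3, A5, A7}, so the common attributes are not a superkey of either fragment. The join is lossy.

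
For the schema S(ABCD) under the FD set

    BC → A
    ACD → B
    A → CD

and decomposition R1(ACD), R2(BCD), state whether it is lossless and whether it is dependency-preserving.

Lossless test: (CD)⁺ = {CD}, which is a superkey of neither fragment — lossy.
Dependency preservation: the restricted closure of {BC} across the fragments never reaches {A}, so BC → A cannot be enforced without a join — not preserved.

lossy and not dependency-preserving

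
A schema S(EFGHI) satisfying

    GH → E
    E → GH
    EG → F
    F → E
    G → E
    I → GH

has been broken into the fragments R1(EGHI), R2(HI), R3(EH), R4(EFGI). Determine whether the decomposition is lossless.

Chase test. Columns are EFGHI; row i has aⱼ where attribute j ∈ Ri, else bᵢⱼ.
Initial tableau (one row per fragment):
  row 1: a1 b12 a3 a4 a5
  row 2: b21 b22 b23 a4 a5
  row 3: a1 b32 b33 a4 b35
  row 4: a1 a2 a3 b44 a5
Rows 1 and 3 agree on E; apply E→GH and equate their GH entries.
Rows 1 and 4 agree on E; apply E→GH and equate their GH entries.
Rows 1 and 3 agree on EG; apply EG→F and equate their F entries.
Rows 1 and 4 agree on EG; apply EG→F and equate their F entries.
Rows 1 and 2 agree on I; apply I→GH and equate their GH entries.
Rows 1 and 2 agree on GH; apply GH→E and equate their E entries.
Rows 1 and 2 agree on EG; apply EG→F and equate their F entries.
Row 1 is now all distinguished symbols — the join is lossless.

Yes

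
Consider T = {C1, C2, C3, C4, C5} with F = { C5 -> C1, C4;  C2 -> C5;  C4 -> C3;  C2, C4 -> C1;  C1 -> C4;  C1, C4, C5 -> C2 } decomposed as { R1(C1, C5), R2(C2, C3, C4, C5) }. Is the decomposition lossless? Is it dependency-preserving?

Lossless test: (C5)⁺ = {C1, C2, C3, C4, C5}, which contains all of one fragment — lossless.
Dependency preservation: the restricted closure of {C1} across the fragments never reaches {C4}, so C1 → C4 cannot be enforced without a join — not preserved.

lossless but not dependency-preserving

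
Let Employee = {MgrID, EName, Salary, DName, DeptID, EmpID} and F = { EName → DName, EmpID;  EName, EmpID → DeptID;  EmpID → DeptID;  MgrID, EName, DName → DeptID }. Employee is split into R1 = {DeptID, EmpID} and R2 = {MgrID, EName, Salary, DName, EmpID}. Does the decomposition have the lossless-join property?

Yes

Common attributes: R1 ∩ R2 = {EmpID}.
Closure of {EmpID}: EmpID → DeptID applies, adding DeptID. So (EmpID)⁺ = {DeptID, EmpID}.
This closure contains every attribute of R1, so R1 ∩ R2 → R1. The join is lossless.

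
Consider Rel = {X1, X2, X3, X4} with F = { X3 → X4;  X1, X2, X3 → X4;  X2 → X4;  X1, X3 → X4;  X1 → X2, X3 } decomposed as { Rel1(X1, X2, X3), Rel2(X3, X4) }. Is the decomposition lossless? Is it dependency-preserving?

Lossless test: (X3)⁺ = {X3, X4}, which contains all of one fragment — lossless.
Dependency preservation: the restricted closure of {X2} across the fragments never reaches {X4}, so X2 → X4 cannot be enforced without a join — not preserved.

lossless but not dependency-preserving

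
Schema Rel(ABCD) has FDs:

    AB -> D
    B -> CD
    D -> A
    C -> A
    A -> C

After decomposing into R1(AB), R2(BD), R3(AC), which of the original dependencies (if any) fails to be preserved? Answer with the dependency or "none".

D -> A

Check D → A: no single fragment contains all of {AD}, and the restricted closure of {D} across the fragments never reaches {A}.
AB → D is preserved.
B → CD is preserved.
C → A is preserved.
A → C is preserved.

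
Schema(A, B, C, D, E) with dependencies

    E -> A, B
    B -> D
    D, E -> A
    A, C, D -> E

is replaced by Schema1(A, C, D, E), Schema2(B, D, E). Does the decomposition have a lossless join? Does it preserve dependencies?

Lossless test: (D, E)⁺ = {A, B, D, E}, which contains all of one fragment — lossless.
Dependency preservation: E → A, B is not contained in any single fragment, but the restricted closure of its left-hand side across the fragments still reaches the right-hand side; the remaining FDs each lie inside some fragment. All dependencies are preserved.

lossless and dependency-preserving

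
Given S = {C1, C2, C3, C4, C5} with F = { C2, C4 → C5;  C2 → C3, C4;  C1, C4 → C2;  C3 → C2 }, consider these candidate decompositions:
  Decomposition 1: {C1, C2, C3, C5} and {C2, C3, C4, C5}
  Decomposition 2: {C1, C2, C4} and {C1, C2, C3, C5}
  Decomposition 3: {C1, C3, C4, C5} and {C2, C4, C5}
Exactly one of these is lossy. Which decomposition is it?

Decomposition 1: common = {C2, C3, C5}, closure = {C2, C3, C4, C5} → lossless.
Decomposition 2: common = {C1, C2}, closure = {C1, C2, C3, C4, C5} → lossless.
Decomposition 3: common = {C4, C5}, closure = {C4, C5} → lossy.

Decomposition 3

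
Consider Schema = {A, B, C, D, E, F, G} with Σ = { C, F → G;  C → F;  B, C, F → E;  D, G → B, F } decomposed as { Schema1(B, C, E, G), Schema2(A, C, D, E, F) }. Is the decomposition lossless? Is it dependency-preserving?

lossy and not dependency-preserving

Lossless test: (C, E)⁺ = {C, E, F, G}, which is a superkey of neither fragment — lossy.
Dependency preservation: the restricted closure of {D, G} across the fragments never reaches {B, F}, so D, G → B, F cannot be enforced without a join — not preserved.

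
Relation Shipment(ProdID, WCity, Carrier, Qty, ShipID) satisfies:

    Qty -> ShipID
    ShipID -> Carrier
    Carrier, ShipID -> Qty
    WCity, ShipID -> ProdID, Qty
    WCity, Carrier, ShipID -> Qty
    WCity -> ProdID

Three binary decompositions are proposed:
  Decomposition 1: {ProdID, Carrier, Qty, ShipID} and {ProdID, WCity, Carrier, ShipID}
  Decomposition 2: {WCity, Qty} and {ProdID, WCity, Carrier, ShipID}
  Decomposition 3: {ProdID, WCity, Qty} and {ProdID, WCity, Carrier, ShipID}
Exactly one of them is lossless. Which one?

Decomposition 1: common = {ProdID, Carrier, ShipID}, closure = {ProdID, Carrier, Qty, ShipID} → lossless.
Decomposition 2: common = {WCity}, closure = {ProdID, WCity} → lossy.
Decomposition 3: common = {ProdID, WCity}, closure = {ProdID, WCity} → lossy.

Decomposition 1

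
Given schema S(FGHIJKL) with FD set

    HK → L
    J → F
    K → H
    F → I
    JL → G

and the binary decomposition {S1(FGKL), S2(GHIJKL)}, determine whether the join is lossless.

Common attributes: S1 ∩ S2 = {GKL}.
Closure of {GKL}: K → H applies, adding H. So (GKL)⁺ = {GHKL}.
The closure contains neither all of S1 = {FGKL} nor all of S2 = {GHIJKL}, so the common attributes are not a superkey of either fragment. The join is lossy.

No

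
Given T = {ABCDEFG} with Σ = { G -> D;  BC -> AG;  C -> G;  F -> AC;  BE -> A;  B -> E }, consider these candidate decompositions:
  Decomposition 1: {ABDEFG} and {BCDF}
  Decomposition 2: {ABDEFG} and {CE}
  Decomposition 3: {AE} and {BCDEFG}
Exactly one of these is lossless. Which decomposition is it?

Decomposition 1: common = {BDF}, closure = {ABCDEFG} → lossless.
Decomposition 2: common = {E}, closure = {E} → lossy.
Decomposition 3: common = {E}, closure = {E} → lossy.

Decomposition 1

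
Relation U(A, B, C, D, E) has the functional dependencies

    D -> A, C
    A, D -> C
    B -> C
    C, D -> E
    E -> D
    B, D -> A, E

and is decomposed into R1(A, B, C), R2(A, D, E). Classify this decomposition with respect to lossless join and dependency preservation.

lossy and not dependency-preserving

Lossless test: (A)⁺ = {A}, which is a superkey of neither fragment — lossy.
Dependency preservation: the restricted closure of {D} across the fragments never reaches {A, C}, so D → A, C cannot be enforced without a join — not preserved.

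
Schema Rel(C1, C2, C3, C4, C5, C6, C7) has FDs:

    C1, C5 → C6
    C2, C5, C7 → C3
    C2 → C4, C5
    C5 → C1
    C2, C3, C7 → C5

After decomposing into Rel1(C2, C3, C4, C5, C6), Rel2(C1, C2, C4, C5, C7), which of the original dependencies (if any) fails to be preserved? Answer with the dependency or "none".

Check C2, C5, C7 → C3: no single fragment contains all of {C2, C3, C5, C7}, and the restricted closure of {C2, C5, C7} across the fragments never reaches {C3}.
C1, C5 → C6 is preserved.
C2 → C4, C5 is preserved.
C5 → C1 is preserved.
C2, C3, C7 → C5 is preserved.

C2, C5, C7 → C3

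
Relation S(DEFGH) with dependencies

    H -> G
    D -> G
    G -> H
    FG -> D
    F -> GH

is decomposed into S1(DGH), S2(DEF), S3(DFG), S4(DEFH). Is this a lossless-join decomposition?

Chase test. Columns are DEFGH; row i has aⱼ where attribute j ∈ Si, else bᵢⱼ.
Initial tableau (one row per fragment):
  row 1: a1 b12 b13 a4 a5
  row 2: a1 a2 a3 b24 b25
  row 3: a1 b32 a3 a4 b35
  row 4: a1 a2 a3 b44 a5
Rows 1 and 4 agree on H; apply H→G and equate their G entries.
Rows 1 and 2 agree on D; apply D→G and equate their G entries.
Rows 1 and 2 agree on G; apply G→H and equate their H entries.
Rows 1 and 3 agree on G; apply G→H and equate their H entries.
Row 2 is now all distinguished symbols — the join is lossless.

Yes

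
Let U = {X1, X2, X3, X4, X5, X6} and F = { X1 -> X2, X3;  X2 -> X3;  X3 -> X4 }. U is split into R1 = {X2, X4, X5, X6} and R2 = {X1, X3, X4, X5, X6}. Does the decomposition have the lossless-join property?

Common attributes: R1 ∩ R2 = {X4, X5, X6}.
No dependency enlarges {X4, X5, X6}, so (X4, X5, X6)⁺ = {X4, X5, X6}.
The closure contains neither all of R1 = {X2, X4, X5, X6} nor all of R2 = {X1, X3, X4, X5, X6}, so the common attributes are not a superkey of either fragment. The join is lossy.

No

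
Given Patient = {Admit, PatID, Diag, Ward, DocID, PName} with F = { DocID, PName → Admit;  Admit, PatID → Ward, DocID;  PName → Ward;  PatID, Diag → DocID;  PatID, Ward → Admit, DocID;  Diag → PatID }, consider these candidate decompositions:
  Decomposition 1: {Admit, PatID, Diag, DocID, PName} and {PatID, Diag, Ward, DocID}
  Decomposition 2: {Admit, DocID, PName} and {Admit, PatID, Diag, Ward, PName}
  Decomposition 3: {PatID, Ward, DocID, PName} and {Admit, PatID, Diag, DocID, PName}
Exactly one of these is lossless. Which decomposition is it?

Decomposition 1: common = {PatID, Diag, DocID}, closure = {PatID, Diag, DocID} → lossy.
Decomposition 2: common = {Admit, PName}, closure = {Admit, Ward, PName} → lossy.
Decomposition 3: common = {PatID, DocID, PName}, closure = {Admit, PatID, Ward, DocID, PName} → lossless.

Decomposition 3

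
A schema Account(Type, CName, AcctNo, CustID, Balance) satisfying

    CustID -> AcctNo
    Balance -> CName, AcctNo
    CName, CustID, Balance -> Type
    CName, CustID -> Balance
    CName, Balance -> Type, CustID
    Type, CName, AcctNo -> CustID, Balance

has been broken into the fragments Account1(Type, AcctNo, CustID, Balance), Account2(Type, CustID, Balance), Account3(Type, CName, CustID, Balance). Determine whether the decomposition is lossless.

Yes

Chase test. Columns are Type, CName, AcctNo, CustID, Balance; row i has aⱼ where attribute j ∈ Accounti, else bᵢⱼ.
Initial tableau (one row per fragment):
  row 1: a1 b12 a3 a4 a5
  row 2: a1 b22 b23 a4 a5
  row 3: a1 a2 b33 a4 a5
Rows 1 and 2 agree on CustID; apply CustID→AcctNo and equate their AcctNo entries.
Rows 1 and 3 agree on CustID; apply CustID→AcctNo and equate their AcctNo entries.
Rows 1 and 2 agree on Balance; apply Balance→CName, AcctNo and equate their CName, AcctNo entries.
Rows 1 and 3 agree on Balance; apply Balance→CName, AcctNo and equate their CName, AcctNo entries.
Row 1 is now all distinguished symbols — the join is lossless.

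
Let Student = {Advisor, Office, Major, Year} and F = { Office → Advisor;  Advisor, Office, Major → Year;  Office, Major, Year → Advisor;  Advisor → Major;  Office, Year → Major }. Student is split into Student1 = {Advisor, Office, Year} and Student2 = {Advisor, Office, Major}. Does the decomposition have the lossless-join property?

Yes

Common attributes: Student1 ∩ Student2 = {Advisor, Office}.
Closure of {Advisor, Office}: Advisor → Major applies, adding Major; Advisor, Office, Major → Year applies, adding Year. So (Advisor, Office)⁺ = {Advisor, Office, Major, Year}.
This closure contains every attribute of Student1, so Student1 ∩ Student2 → Student1. The join is lossless.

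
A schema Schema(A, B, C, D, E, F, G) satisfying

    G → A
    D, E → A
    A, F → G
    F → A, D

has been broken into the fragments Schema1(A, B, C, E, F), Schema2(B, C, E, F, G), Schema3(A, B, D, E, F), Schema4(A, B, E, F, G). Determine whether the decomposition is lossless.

Yes

Chase test. Columns are A, B, C, D, E, F, G; row i has aⱼ where attribute j ∈ Schemai, else bᵢⱼ.
Initial tableau (one row per fragment):
  row 1: a1 a2 a3 b14 a5 a6 b17
  row 2: b21 a2 a3 b24 a5 a6 a7
  row 3: a1 a2 b33 a4 a5 a6 b37
  row 4: a1 a2 b43 b44 a5 a6 a7
Rows 2 and 4 agree on G; apply G→A and equate their A entries.
Rows 1 and 2 agree on A, F; apply A, F→G and equate their G entries.
Rows 1 and 3 agree on A, F; apply A, F→G and equate their G entries.
Rows 1 and 2 agree on F; apply F→A, D and equate their A, D entries.
Rows 1 and 3 agree on F; apply F→A, D and equate their A, D entries.
Rows 1 and 4 agree on F; apply F→A, D and equate their A, D entries.
Row 1 is now all distinguished symbols — the join is lossless.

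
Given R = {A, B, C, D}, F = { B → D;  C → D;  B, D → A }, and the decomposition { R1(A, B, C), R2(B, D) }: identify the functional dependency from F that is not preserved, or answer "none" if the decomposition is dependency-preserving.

C → D

Check C → D: no single fragment contains all of {C, D}, and the restricted closure of {C} across the fragments never reaches {D}.
B → D is preserved.
B, D → A is preserved.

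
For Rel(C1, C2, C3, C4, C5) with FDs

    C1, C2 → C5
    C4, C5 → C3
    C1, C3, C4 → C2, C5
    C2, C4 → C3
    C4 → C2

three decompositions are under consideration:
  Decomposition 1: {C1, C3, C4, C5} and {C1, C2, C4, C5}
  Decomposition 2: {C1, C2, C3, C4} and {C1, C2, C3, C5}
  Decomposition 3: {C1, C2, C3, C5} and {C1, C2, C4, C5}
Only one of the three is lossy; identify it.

Decomposition 1: common = {C1, C4, C5}, closure = {C1, C2, C3, C4, C5} → lossless.
Decomposition 2: common = {C1, C2, C3}, closure = {C1, C2, C3, C5} → lossless.
Decomposition 3: common = {C1, C2, C5}, closure = {C1, C2, C5} → lossy.

Decomposition 3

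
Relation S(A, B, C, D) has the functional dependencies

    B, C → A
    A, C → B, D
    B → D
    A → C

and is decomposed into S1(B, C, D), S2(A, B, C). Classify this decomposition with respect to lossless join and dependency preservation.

Lossless test: (B, C)⁺ = {A, B, C, D}, which contains all of one fragment — lossless.
Dependency preservation: A, C → B, D is not contained in any single fragment, but the restricted closure of its left-hand side across the fragments still reaches the right-hand side; the remaining FDs each lie inside some fragment. All dependencies are preserved.

lossless and dependency-preserving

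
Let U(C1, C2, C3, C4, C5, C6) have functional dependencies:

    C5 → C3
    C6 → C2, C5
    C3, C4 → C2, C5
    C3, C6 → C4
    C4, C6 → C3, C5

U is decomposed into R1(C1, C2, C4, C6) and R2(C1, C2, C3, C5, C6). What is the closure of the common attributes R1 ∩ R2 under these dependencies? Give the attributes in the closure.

C1, C2, C3, C4, C5, C6

R1 ∩ R2 = {C1, C2, C6}.
C6 → C2, C5 applies, adding C5
C5 → C3 applies, adding C3
C3, C6 → C4 applies, adding C4
Closure: {C1, C2, C3, C4, C5, C6}.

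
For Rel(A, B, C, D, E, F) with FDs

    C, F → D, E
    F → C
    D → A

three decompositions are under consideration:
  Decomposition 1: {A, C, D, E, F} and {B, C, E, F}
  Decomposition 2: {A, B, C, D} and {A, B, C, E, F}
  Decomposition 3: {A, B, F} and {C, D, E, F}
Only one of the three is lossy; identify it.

Decomposition 1: common = {C, E, F}, closure = {A, C, D, E, F} → lossless.
Decomposition 2: common = {A, B, C}, closure = {A, B, C} → lossy.
Decomposition 3: common = {F}, closure = {A, C, D, E, F} → lossless.

Decomposition 2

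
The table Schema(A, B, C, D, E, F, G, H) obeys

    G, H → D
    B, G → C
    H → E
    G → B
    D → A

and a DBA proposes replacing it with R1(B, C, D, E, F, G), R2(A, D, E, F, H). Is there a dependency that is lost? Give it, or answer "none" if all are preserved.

Check G, H → D: no single fragment contains all of {D, G, H}, and the restricted closure of {G, H} across the fragments never reaches {D}.
B, G → C is preserved.
H → E is preserved.
G → B is preserved.
D → A is preserved.

G, H → D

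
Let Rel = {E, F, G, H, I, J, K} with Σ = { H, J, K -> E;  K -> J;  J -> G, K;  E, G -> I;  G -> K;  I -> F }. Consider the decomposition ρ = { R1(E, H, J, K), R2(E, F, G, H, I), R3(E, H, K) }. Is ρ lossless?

Chase test. Columns are E, F, G, H, I, J, K; row i has aⱼ where attribute j ∈ Ri, else bᵢⱼ.
Initial tableau (one row per fragment):
  row 1: a1 b12 b13 a4 b15 a6 a7
  row 2: a1 a2 a3 a4 a5 b26 b27
  row 3: a1 b32 b33 a4 b35 b36 a7
Rows 1 and 3 agree on K; apply K→J and equate their J entries.
Rows 1 and 3 agree on J; apply J→G, K and equate their G, K entries.
Rows 1 and 3 agree on E, G; apply E, G→I and equate their I entries.
Rows 1 and 3 agree on I; apply I→F and equate their F entries.
No row becomes fully distinguished — the join is lossy.

No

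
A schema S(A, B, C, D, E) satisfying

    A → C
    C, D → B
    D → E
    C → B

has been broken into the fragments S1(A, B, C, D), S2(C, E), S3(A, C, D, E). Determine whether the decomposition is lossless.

Chase test. Columns are A, B, C, D, E; row i has aⱼ where attribute j ∈ Si, else bᵢⱼ.
Initial tableau (one row per fragment):
  row 1: a1 a2 a3 a4 b15
  row 2: b21 b22 a3 b24 a5
  row 3: a1 b32 a3 a4 a5
Rows 1 and 3 agree on C, D; apply C, D→B and equate their B entries.
Rows 1 and 3 agree on D; apply D→E and equate their E entries.
Rows 1 and 2 agree on C; apply C→B and equate their B entries.
Row 1 is now all distinguished symbols — the join is lossless.

Yes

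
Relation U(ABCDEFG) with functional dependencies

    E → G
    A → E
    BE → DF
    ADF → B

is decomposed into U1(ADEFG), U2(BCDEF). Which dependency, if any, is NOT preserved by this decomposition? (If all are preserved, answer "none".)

Check ADF → B: no single fragment contains all of {ABDF}, and the restricted closure of {ADF} across the fragments never reaches {B}.
E → G is preserved.
A → E is preserved.
BE → DF is preserved.

ADF → B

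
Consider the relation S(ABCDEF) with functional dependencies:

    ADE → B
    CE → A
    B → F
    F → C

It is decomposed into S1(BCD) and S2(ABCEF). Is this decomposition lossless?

Common attributes: S1 ∩ S2 = {BC}.
Closure of {BC}: B → F applies, adding F. So (BC)⁺ = {BCF}.
The closure contains neither all of S1 = {BCD} nor all of S2 = {ABCEF}, so the common attributes are not a superkey of either fragment. The join is lossy.

No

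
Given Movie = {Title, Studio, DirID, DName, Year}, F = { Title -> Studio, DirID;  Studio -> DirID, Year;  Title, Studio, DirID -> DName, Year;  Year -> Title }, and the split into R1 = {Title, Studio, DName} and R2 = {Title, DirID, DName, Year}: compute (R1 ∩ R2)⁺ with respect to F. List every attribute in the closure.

Title, Studio, DirID, DName, Year

R1 ∩ R2 = {Title, DName}.
Title → Studio, DirID applies, adding Studio, DirID
Studio → DirID, Year applies, adding Year
Closure: {Title, Studio, DirID, DName, Year}.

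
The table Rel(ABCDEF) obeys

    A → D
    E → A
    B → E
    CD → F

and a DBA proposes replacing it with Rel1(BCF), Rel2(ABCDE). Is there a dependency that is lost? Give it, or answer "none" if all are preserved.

Check CD → F: no single fragment contains all of {CDF}, and the restricted closure of {CD} across the fragments never reaches {F}.
A → D is preserved.
E → A is preserved.
B → E is preserved.

CD → F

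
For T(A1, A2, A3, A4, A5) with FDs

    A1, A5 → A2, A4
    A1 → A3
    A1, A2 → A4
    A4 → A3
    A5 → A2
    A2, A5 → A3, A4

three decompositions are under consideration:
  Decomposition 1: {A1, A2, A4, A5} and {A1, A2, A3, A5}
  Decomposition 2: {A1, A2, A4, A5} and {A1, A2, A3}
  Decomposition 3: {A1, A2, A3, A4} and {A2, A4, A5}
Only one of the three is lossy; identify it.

Decomposition 3

Decomposition 1: common = {A1, A2, A5}, closure = {A1, A2, A3, A4, A5} → lossless.
Decomposition 2: common = {A1, A2}, closure = {A1, A2, A3, A4} → lossless.
Decomposition 3: common = {A2, A4}, closure = {A2, A3, A4} → lossy.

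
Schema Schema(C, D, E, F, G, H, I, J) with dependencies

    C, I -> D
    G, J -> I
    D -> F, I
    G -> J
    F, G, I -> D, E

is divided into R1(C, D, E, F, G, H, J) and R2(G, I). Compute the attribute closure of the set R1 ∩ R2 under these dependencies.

G, I, J

R1 ∩ R2 = {G}.
G → J applies, adding J
G, J → I applies, adding I
Closure: {G, I, J}.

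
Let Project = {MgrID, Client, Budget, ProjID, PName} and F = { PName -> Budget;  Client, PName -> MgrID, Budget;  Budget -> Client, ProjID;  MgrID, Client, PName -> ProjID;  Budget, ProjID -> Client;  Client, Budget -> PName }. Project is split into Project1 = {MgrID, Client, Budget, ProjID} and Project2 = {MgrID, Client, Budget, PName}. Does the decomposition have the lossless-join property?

Yes

Common attributes: Project1 ∩ Project2 = {MgrID, Client, Budget}.
Closure of {MgrID, Client, Budget}: Budget → Client, ProjID applies, adding ProjID; Client, Budget → PName applies, adding PName. So (MgrID, Client, Budget)⁺ = {MgrID, Client, Budget, ProjID, PName}.
This closure contains every attribute of Project1, so Project1 ∩ Project2 → Project1. The join is lossless.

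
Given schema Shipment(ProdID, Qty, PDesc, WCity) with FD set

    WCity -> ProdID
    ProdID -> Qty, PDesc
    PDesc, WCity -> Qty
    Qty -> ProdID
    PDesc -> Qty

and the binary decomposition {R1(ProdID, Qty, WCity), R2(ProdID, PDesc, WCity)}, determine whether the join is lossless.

Yes

Common attributes: R1 ∩ R2 = {ProdID, WCity}.
Closure of {ProdID, WCity}: ProdID → Qty, PDesc applies, adding Qty, PDesc. So (ProdID, WCity)⁺ = {ProdID, Qty, PDesc, WCity}.
This closure contains every attribute of R1, so R1 ∩ R2 → R1. The join is lossless.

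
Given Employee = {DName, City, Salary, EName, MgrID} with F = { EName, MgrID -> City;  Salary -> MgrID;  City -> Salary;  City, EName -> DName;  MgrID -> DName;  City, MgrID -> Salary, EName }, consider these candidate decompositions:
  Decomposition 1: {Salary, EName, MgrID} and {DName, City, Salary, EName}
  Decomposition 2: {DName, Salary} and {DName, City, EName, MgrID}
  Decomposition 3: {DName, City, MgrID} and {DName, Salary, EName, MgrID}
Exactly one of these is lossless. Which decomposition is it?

Decomposition 1: common = {Salary, EName}, closure = {DName, City, Salary, EName, MgrID} → lossless.
Decomposition 2: common = {DName}, closure = {DName} → lossy.
Decomposition 3: common = {DName, MgrID}, closure = {DName, MgrID} → lossy.

Decomposition 1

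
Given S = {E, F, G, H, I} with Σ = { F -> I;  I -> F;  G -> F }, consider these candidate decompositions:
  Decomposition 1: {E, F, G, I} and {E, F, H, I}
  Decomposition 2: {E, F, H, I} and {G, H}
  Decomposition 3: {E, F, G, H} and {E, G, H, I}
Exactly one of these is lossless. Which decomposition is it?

Decomposition 3

Decomposition 1: common = {E, F, I}, closure = {E, F, I} → lossy.
Decomposition 2: common = {H}, closure = {H} → lossy.
Decomposition 3: common = {E, G, H}, closure = {E, F, G, H, I} → lossless.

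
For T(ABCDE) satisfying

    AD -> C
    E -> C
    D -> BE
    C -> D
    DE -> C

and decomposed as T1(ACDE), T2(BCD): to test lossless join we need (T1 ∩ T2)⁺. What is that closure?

BCDE

T1 ∩ T2 = {CD}.
D → BE applies, adding BE
Closure: {BCDE}.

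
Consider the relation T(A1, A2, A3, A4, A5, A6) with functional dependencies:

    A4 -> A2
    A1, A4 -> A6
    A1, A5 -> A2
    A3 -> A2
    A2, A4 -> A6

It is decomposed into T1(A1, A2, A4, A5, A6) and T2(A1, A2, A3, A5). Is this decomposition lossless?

Common attributes: T1 ∩ T2 = {A1, A2, A5}.
No dependency enlarges {A1, A2, A5}, so (A1, A2, A5)⁺ = {A1, A2, A5}.
The closure contains neither all of T1 = {A1, A2, A4, A5, A6} nor all of T2 = {A1, A2, A3, A5}, so the common attributes are not a superkey of either fragment. The join is lossy.

No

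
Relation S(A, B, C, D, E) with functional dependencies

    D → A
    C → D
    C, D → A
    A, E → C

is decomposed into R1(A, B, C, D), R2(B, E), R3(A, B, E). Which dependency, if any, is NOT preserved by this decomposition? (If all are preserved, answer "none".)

Check A, E → C: no single fragment contains all of {A, C, E}, and the restricted closure of {A, E} across the fragments never reaches {C}.
D → A is preserved.
C → D is preserved.
C, D → A is preserved.

A, E → C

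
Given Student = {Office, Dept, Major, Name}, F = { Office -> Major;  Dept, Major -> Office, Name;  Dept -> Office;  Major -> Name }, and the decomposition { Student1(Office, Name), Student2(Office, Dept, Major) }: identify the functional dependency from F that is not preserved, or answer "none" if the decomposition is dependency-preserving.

Major -> Name

Check Major → Name: no single fragment contains all of {Major, Name}, and the restricted closure of {Major} across the fragments never reaches {Name}.
Office → Major is preserved.
Dept, Major → Office, Name is preserved.
Dept → Office is preserved.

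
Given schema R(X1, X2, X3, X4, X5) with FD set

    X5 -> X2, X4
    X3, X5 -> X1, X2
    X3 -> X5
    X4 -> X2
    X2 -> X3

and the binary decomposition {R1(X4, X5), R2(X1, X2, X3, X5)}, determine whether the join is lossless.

Yes

Common attributes: R1 ∩ R2 = {X5}.
Closure of {X5}: X5 → X2, X4 applies, adding X2, X4; X2 → X3 applies, adding X3; X3, X5 → X1, X2 applies, adding X1. So (X5)⁺ = {X1, X2, X3, X4, X5}.
This closure contains every attribute of R1, so R1 ∩ R2 → R1. The join is lossless.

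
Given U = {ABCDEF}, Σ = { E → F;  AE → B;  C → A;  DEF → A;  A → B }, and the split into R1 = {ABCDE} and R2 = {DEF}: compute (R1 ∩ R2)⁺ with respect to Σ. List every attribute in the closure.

R1 ∩ R2 = {DE}.
E → F applies, adding F
DEF → A applies, adding A
A → B applies, adding B
Closure: {ABDEF}.

ABDEF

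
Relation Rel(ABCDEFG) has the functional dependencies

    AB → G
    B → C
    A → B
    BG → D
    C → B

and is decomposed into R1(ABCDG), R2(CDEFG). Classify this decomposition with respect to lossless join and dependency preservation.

lossy but dependency-preserving

Lossless test: (CDG)⁺ = {BCDG}, which is a superkey of neither fragment — lossy.
Dependency preservation: every FD's attributes lie within a single fragment, so each can be enforced locally — preserved.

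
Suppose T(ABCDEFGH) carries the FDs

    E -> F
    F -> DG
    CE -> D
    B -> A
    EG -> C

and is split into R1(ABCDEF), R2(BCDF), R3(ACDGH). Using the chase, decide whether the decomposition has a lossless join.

Chase test. Columns are ABCDEFGH; row i has aⱼ where attribute j ∈ Ri, else bᵢⱼ.
Initial tableau (one row per fragment):
  row 1: a1 a2 a3 a4 a5 a6 b17 b18
  row 2: b21 a2 a3 a4 b25 a6 b27 b28
  row 3: a1 b32 a3 a4 b35 b36 a7 a8
Rows 1 and 2 agree on F; apply F→DG and equate their DG entries.
Rows 1 and 2 agree on B; apply B→A and equate their A entries.
No row becomes fully distinguished — the join is lossy.

No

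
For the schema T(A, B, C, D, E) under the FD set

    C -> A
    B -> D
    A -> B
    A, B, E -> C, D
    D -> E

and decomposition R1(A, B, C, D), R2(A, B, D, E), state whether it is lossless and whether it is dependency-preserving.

lossless and dependency-preserving

Lossless test: (A, B, D)⁺ = {A, B, C, D, E}, which contains all of one fragment — lossless.
Dependency preservation: A, B, E → C, D is not contained in any single fragment, but the restricted closure of its left-hand side across the fragments still reaches the right-hand side; the remaining FDs each lie inside some fragment. All dependencies are preserved.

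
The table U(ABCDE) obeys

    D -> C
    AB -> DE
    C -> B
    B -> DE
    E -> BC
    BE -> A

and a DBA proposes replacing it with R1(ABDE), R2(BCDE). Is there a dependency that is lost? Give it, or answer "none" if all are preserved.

D → C lies within R2.
AB → DE lies within R1.
C → B lies within R2.
B → DE lies within R1.
E → BC lies within R2.
BE → A lies within R1.
Every dependency is enforceable on the fragments, so the decomposition is dependency-preserving.

none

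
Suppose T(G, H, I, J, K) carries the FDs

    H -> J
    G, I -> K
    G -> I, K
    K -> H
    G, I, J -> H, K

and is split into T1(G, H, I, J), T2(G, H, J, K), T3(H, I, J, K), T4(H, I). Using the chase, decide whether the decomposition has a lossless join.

Yes

Chase test. Columns are G, H, I, J, K; row i has aⱼ where attribute j ∈ Ti, else bᵢⱼ.
Initial tableau (one row per fragment):
  row 1: a1 a2 a3 a4 b15
  row 2: a1 a2 b23 a4 a5
  row 3: b31 a2 a3 a4 a5
  row 4: b41 a2 a3 b44 b45
Rows 1 and 4 agree on H; apply H→J and equate their J entries.
Rows 1 and 2 agree on G; apply G→I, K and equate their I, K entries.
Row 1 is now all distinguished symbols — the join is lossless.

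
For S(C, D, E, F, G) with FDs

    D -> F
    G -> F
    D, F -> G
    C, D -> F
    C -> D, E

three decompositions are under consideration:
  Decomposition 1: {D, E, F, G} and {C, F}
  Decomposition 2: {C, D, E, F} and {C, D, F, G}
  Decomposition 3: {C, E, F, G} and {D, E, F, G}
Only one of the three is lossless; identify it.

Decomposition 2

Decomposition 1: common = {F}, closure = {F} → lossy.
Decomposition 2: common = {C, D, F}, closure = {C, D, E, F, G} → lossless.
Decomposition 3: common = {E, F, G}, closure = {E, F, G} → lossy.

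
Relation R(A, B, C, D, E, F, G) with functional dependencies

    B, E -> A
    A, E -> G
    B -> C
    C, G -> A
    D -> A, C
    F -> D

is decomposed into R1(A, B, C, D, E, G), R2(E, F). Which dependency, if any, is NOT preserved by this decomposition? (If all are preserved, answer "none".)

Check F → D: no single fragment contains all of {D, F}, and the restricted closure of {F} across the fragments never reaches {D}.
B, E → A is preserved.
A, E → G is preserved.
B → C is preserved.
C, G → A is preserved.
D → A, C is preserved.

F -> D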